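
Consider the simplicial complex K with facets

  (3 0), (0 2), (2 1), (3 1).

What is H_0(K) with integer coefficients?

H_0 = Z.

We work with the vertex ordering 0 < 1 < 2 < 3. The simplices of K, each written with vertices in increasing order, are:

  0-simplices (4): [0], [1], [2], [3]
  1-simplices (4): [0,2], [0,3], [1,2], [1,3]

Hence C_0 ≅ Z^4, C_1 ≅ Z^4.

Boundary ∂_1: C_1 → C_0 maps an edge to its endpoints' difference, ∂[p,q] = q − p.
The resulting 4×4 matrix has rank 3, and its Smith normal form has invariant factors (1,1,1).

Computing H_k = (kernel of ∂_k) / (image of ∂_{k+1}):

  H_0: rank C_0 − rank ∂_1 = 4 − 3 = 1, and the invariant factors of ∂_1 are all 1, so H_0 = Z.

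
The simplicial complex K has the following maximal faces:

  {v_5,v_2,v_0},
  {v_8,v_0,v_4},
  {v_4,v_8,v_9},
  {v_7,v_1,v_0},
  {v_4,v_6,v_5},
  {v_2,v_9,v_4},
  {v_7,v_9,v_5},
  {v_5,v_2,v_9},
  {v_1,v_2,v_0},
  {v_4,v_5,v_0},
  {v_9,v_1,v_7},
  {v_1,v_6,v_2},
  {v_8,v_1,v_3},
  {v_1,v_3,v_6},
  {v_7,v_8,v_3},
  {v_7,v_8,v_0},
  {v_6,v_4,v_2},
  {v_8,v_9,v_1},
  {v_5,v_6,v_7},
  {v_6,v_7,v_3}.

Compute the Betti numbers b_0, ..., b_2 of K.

Fix the vertex order v_0 < v_1 < v_2 < v_3 < v_4 < v_5 < v_6 < v_7 < v_8 < v_9 and write every simplex with vertices in increasing order. Then dim K = 2 and the simplices of K are:

  0-simplices (10): [v_0], [v_1], [v_2], [v_3], [v_4], [v_5], [v_6], [v_7], [v_8], [v_9]
  1-simplices (30): (30 of them)
  2-simplices (20): (20 of them)

Hence C_0 ≅ Z^10, C_1 ≅ Z^30, C_2 ≅ Z^20.

∂_1: C_1 → C_0 maps an edge to its endpoints' difference, ∂[p,q] = q − p.
The 10×30 boundary matrix has rank 9 and Smith normal form diag(1,1,1,1,1,1,1,1,1).

∂_2: C_2 → C_1 maps a triangle to the signed sum of its edges. For instance
  ∂[v_1,v_2,v_6] = [v_2,v_6] − [v_1,v_6] + [v_1,v_2],
  ∂[v_0,v_1,v_2] = [v_1,v_2] − [v_0,v_2] + [v_0,v_1].
This gives a 30×20 integer matrix of rank 20; reducing to Smith normal form yields diagonal entries (1,1,1,1,1,1,1,1,1,1,1,1,1,1,1,1,1,1,1,2).

Computing H_k = (kernel of ∂_k) / (image of ∂_{k+1}):

  H_0: rank C_0 − rank ∂_1 = 10 − 9 = 1, and the invariant factors of ∂_1 are all 1, so H_0 ≅ Z.
  H_1: rank ker ∂_1 − rank ∂_2 = (30 − 9) − 20 = 1, and ∂_2 has invariant factor 2 > 1, so H_1 ≅ Z × Z/2.
  H_2: rank ker ∂_2 − rank ∂_3 = (20 − 20) − 0 = 0, and there is no ∂_3, so H_2 ≅ 0.

Hence the Betti numbers are b_0 = 1, b_1 = 1, b_2 = 0.

b_0 = 1, b_1 = 1, b_2 = 0.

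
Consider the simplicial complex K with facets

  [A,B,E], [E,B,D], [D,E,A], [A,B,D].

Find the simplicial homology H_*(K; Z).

H_0 = Z,  H_1 = 0,  H_2 = Z.

Fix the vertex order A < B < D < E and write every simplex with vertices in increasing order. Then dim K = 2 and the simplices of K are:

  0-simplices (4): A, B, D, E
  1-simplices (6): AB, AD, AE, BD, BE, DE
  2-simplices (4): ABD, ABE, ADE, BDE

so the chain groups are C_0 ≅ Z^4, C_1 ≅ Z^6, C_2 ≅ Z^4.

The boundary map ∂_1: C_1 → C_0 sends each edge [p,q] (with p < q) to q − p.
This gives a 4×6 integer matrix of rank 3; reducing to Smith normal form yields diagonal entries (1,1,1).

Boundary ∂_2: C_2 → C_1 maps a triangle to the signed sum of its edges. For instance
  ∂ABE = BE − AE + AB,
  ∂BDE = DE − BE + BD.
The resulting 6×4 matrix has rank 3, and its Smith normal form has invariant factors (1,1,1).

From H_k ≅ ker(∂_k) / im(∂_{k+1}) we obtain:

  H_0: rank C_0 − rank ∂_1 = 4 − 3 = 1, and the invariant factors of ∂_1 are all 1, so H_0 = Z.
  H_1: rank ker ∂_1 − rank ∂_2 = (6 − 3) − 3 = 0, and the invariant factors of ∂_2 are all 1, so H_1 = 0.
  H_2: rank ker ∂_2 − rank ∂_3 = (4 − 3) − 0 = 1, and there is no ∂_3, so H_2 = Z.

As a check, the Euler characteristic is 4 − 6 + 4 = 2, which agrees with 1 − 0 + 1 = 2.
(K is a triangulation of the 2-sphere S^2.)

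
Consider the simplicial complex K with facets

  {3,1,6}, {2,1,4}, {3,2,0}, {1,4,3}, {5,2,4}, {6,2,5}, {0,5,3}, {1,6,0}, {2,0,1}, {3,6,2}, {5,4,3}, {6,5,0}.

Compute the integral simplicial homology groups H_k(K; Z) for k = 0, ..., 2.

We work with the vertex ordering 0 < 1 < 2 < 3 < 4 < 5 < 6. The simplices of K, each written with vertices in increasing order, are:

  0-simplices (7): [0], [1], [2], [3], [4], [5], [6]
  1-simplices (18): [0,1], [0,2], [0,3], [0,5], [0,6], [1,2], [1,3], [1,4], [1,6], [2,3], [2,4], [2,5], [2,6], [3,4], [3,5], [3,6], [4,5], [5,6]
  2-simplices (12): [0,1,2], [0,1,6], [0,2,3], [0,3,5], [0,5,6], [1,2,4], [1,3,4], [1,3,6], [2,3,6], [2,4,5], [2,5,6], [3,4,5]

Hence C_0 ≅ Z^7, C_1 ≅ Z^18, C_2 ≅ Z^12.

Boundary ∂_1: C_1 → C_0 sends each edge [p,q] (with p < q) to q − p. For instance
  ∂[0,2] = [2] − [0].
This gives a 7×18 integer matrix of rank 6; reducing to Smith normal form yields diagonal entries (1,1,1,1,1,1).

∂_2: C_2 → C_1 maps a triangle to the signed sum of its edges. For instance
  ∂[2,3,6] = [3,6] − [2,6] + [2,3],
  ∂[3,4,5] = [4,5] − [3,5] + [3,4].
The resulting 18×12 matrix has rank 12, and its Smith normal form has invariant factors (1,1,1,1,1,1,1,1,1,1,1,2).

From H_k ≅ ker(∂_k) / im(∂_{k+1}) we obtain:

  H_0: rank C_0 − rank ∂_1 = 7 − 6 = 1, and the invariant factors of ∂_1 are all 1, so H_0 = Z.
  H_1: rank ker ∂_1 − rank ∂_2 = (18 − 6) − 12 = 0, and ∂_2 has invariant factor 2 > 1, so H_1 = Z/2Z.
  H_2: rank ker ∂_2 − rank ∂_3 = (12 − 12) − 0 = 0, and there is no ∂_3, so H_2 = 0.

As a check, the Euler characteristic is 7 − 18 + 12 = 1, which agrees with 1 − 0 + 0 = 1.

H_0 ≅ Z,  H_1 ≅ Z/2Z,  H_2 = 0.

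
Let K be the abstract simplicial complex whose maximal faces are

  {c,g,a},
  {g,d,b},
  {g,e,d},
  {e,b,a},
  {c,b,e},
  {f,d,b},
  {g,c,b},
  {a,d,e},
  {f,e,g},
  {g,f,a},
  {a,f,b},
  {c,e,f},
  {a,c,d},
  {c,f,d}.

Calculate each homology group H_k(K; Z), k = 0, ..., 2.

H_0 ≅ Z,  H_1 ≅ Z^2,  H_2 ≅ Z.

Order the vertices as a < b < c < d < e < f < g. Listing each simplex with vertices in this order, K has dimension 2 with simplices:

  0-simplices (7): a, b, c, d, e, f, g
  1-simplices (21): ab, ac, ad, ae, af, ag, bc, bd, be, bf, bg, cd, ce, cf, cg, de, df, dg, ef, eg, fg
  2-simplices (14): abe, abf, acd, acg, ade, afg, bce, bcg, bdf, bdg, cdf, cef, deg, efg

so the chain groups are C_0 ≅ Z^7, C_1 ≅ Z^21, C_2 ≅ Z^14.

The boundary map ∂_1: C_1 → C_0 maps an edge to its endpoints' difference, ∂[p,q] = q − p. For instance
  ∂cd = d − c.
The 7×21 boundary matrix has rank 6 and Smith normal form diag(1,1,1,1,1,1).

The boundary map ∂_2: C_2 → C_1 sends each 2-simplex [p,q,r] to [q,r] − [p,r] + [p,q]. For instance
  ∂ade = de − ae + ad,
  ∂bdg = dg − bg + bd.
The resulting 21×14 matrix has rank 13, and its Smith normal form has invariant factors (1,1,1,1,1,1,1,1,1,1,1,1,1).

Now H_k = ker ∂_k / im ∂_{k+1}, so:

  H_0: rank C_0 − rank ∂_1 = 7 − 6 = 1, and the invariant factors of ∂_1 are all 1, so H_0 = Z.
  H_1: rank ker ∂_1 − rank ∂_2 = (21 − 6) − 13 = 2, and the invariant factors of ∂_2 are all 1, so H_1 = Z^2.
  H_2: rank ker ∂_2 − rank ∂_3 = (14 − 13) − 0 = 1, and there is no ∂_3, so H_2 = Z.

As a check, the Euler characteristic is 7 − 21 + 14 = 0, which agrees with 1 − 2 + 1 = 0.
(K is a triangulation of the torus T^2.)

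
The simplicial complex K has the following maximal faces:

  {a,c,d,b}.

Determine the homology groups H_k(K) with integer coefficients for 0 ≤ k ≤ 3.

Order the vertices as a < b < c < d. Listing each simplex with vertices in this order, K has dimension 3 with simplices:

  0-simplices (4): a, b, c, d
  1-simplices (6): ab, ac, ad, bc, bd, cd
  2-simplices (4): abc, abd, acd, bcd
  3-simplices (1): abcd

so the chain groups are C_0 ≅ Z^4, C_1 ≅ Z^6, C_2 ≅ Z^4, C_3 ≅ Z^1.

The boundary map ∂_1: C_1 → C_0 sends each edge [p,q] (with p < q) to q − p. For instance
  ∂ac = c − a.
The resulting 4×6 matrix has rank 3, and its Smith normal form has invariant factors (1,1,1).

∂_2: C_2 → C_1 acts by ∂[p,q,r] = [q,r] − [p,r] + [p,q]. For instance
  ∂abc = bc − ac + ab,
  ∂bcd = cd − bd + bc.
As a 6×4 matrix over Z this has rank 3, with invariant factors (1,1,1).

Boundary ∂_3: C_3 → C_2 sends each 3-simplex σ to the alternating sum Σ_i (−1)^i (σ with its i-th vertex removed). For instance
  ∂abcd = bcd − acd + abd − abc.
This gives a 4×1 integer matrix of rank 1; reducing to Smith normal form yields diagonal entries (1).

From H_k ≅ ker(∂_k) / im(∂_{k+1}) we obtain:

  H_0: rank C_0 − rank ∂_1 = 4 − 3 = 1, and the invariant factors of ∂_1 are all 1, so H_0 ≅ Z.
  H_1: rank ker ∂_1 − rank ∂_2 = (6 − 3) − 3 = 0, and the invariant factors of ∂_2 are all 1, so H_1 ≅ 0.
  H_2: rank ker ∂_2 − rank ∂_3 = (4 − 3) − 1 = 0, and the invariant factors of ∂_3 are all 1, so H_2 ≅ 0.
  H_3: rank ker ∂_3 − rank ∂_4 = (1 − 1) − 0 = 0, and there is no ∂_4, so H_3 ≅ 0.

H_0 ≅ Z,  H_1 = 0,  H_2 = 0,  H_3 = 0.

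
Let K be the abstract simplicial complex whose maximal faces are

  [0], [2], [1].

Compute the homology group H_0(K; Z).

Take the total order 0 < 1 < 2 on the vertex set. Then K (dimension 0) consists of the simplices:

  0-simplices (3): [0], [1], [2]

giving chain groups C_0 ≅ Z^3.

Now H_k = ker ∂_k / im ∂_{k+1}, so:

  H_0: rank C_0 − rank ∂_1 = 3 − 0 = 3, and there is no ∂_1, so H_0 ≅ Z^3.

H_0 = Z^3.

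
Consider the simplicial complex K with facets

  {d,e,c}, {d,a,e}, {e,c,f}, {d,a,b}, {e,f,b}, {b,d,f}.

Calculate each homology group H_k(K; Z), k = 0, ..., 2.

K has 6 vertices, 12 edges, 6 triangles.
rank ∂_0 = 0, rank ∂_1 = 5 ⇒ b_0 = 6 − 0 − 5 = 1; all invariant factors of ∂_1 are 1 so no torsion. So H_0 ≅ Z.
rank ∂_1 = 5, rank ∂_2 = 6 ⇒ b_1 = 12 − 5 − 6 = 1; all invariant factors of ∂_2 are 1 so no torsion. So H_1 ≅ Z.
rank ∂_2 = 6, rank ∂_3 = 0 ⇒ b_2 = 6 − 6 − 0 = 0. So H_2 ≅ 0.

H_0 = Z,  H_1 = Z,  H_2 = 0.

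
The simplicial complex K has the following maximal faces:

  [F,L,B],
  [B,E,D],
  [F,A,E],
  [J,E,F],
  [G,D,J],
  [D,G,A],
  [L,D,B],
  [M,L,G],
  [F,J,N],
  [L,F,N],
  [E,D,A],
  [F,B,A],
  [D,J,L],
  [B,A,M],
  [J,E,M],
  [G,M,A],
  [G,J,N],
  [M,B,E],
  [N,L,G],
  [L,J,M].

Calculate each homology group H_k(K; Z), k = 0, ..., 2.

H_0 = Z,  H_1 = Z ⊕ Z/2,  H_2 = 0.

Order the vertices as A < B < D < E < F < G < J < L < M < N. Listing each simplex with vertices in this order, K has dimension 2 with simplices:

  0-simplices (10): A, B, D, E, F, G, J, L, M, N
  1-simplices (30): AB, AD, AE, AF, AG, AM, BD, BE, BF, BL, BM, DE, DG, DJ, DL, EF, EJ, EM, FJ, FL, FN, GJ, GL, GM, GN, JL, JM, JN, LM, LN
  2-simplices (20): ABF, ABM, ADE, ADG, AEF, AGM, BDE, BDL, BEM, BFL, DGJ, DJL, EFJ, EJM, FJN, FLN, GJN, GLM, GLN, JLM

Hence C_0 ≅ Z^10, C_1 ≅ Z^30, C_2 ≅ Z^20.

Boundary ∂_1: C_1 → C_0 sends each edge [p,q] (with p < q) to q − p.
As a 10×30 matrix over Z this has rank 9, with invariant factors (1,1,1,1,1,1,1,1,1).

Boundary ∂_2: C_2 → C_1 sends each 2-simplex [p,q,r] to [q,r] − [p,r] + [p,q]. For instance
  ∂BDL = DL − BL + BD,
  ∂ADG = DG − AG + AD.
This gives a 30×20 integer matrix of rank 20; reducing to Smith normal form yields diagonal entries (1,1,1,1,1,1,1,1,1,1,1,1,1,1,1,1,1,1,1,2).

Computing H_k = (kernel of ∂_k) / (image of ∂_{k+1}):

  H_0: rank C_0 − rank ∂_1 = 10 − 9 = 1, and the invariant factors of ∂_1 are all 1, so H_0 = Z.
  H_1: rank ker ∂_1 − rank ∂_2 = (30 − 9) − 20 = 1, and ∂_2 has invariant factor 2 > 1, so H_1 = Z ⊕ Z/2.
  H_2: rank ker ∂_2 − rank ∂_3 = (20 − 20) − 0 = 0, and there is no ∂_3, so H_2 = 0.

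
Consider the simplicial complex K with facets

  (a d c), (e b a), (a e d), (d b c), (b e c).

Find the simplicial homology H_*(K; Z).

H_0 ≅ Z,  H_1 ≅ Z,  H_2 = 0.

Fix the vertex order a < b < c < d < e and write every simplex with vertices in increasing order. Then dim K = 2 and the simplices of K are:

  0-simplices (5): a, b, c, d, e
  1-simplices (10): ab, ac, ad, ae, bc, bd, be, cd, ce, de
  2-simplices (5): abe, acd, ade, bcd, bce

giving chain groups C_0 ≅ Z^5, C_1 ≅ Z^10, C_2 ≅ Z^5.

∂_1: C_1 → C_0 is given by ∂[p,q] = [q] − [p]. For instance
  ∂cd = d − c.
As a 5×10 matrix over Z this has rank 4, with invariant factors (1,1,1,1).

Boundary ∂_2: C_2 → C_1 sends each 2-simplex [p,q,r] to [q,r] − [p,r] + [p,q]. For instance
  ∂abe = be − ae + ab,
  ∂bcd = cd − bd + bc.
The resulting 10×5 matrix has rank 5, and its Smith normal form has invariant factors (1,1,1,1,1).

Reading off H_k = ker ∂_k / im ∂_{k+1}:

  H_0: rank C_0 − rank ∂_1 = 5 − 4 = 1, and the invariant factors of ∂_1 are all 1, so H_0 ≅ Z.
  H_1: rank ker ∂_1 − rank ∂_2 = (10 − 4) − 5 = 1, and the invariant factors of ∂_2 are all 1, so H_1 ≅ Z.
  H_2: rank ker ∂_2 − rank ∂_3 = (5 − 5) − 0 = 0, and there is no ∂_3, so H_2 ≅ 0.

(K is a triangulation of the Möbius band.)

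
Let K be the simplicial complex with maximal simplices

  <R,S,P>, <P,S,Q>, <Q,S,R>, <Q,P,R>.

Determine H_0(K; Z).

Order the vertices as P < Q < R < S. Listing each simplex with vertices in this order, K has dimension 2 with simplices:

  0-simplices (4): P, Q, R, S
  1-simplices (6): PQ, PR, PS, QR, QS, RS
  2-simplices (4): PQR, PQS, PRS, QRS

Hence C_0 ≅ Z^4, C_1 ≅ Z^6, C_2 ≅ Z^4.

Boundary ∂_1: C_1 → C_0 is given by ∂[p,q] = [q] − [p]. For instance
  ∂QR = R − Q.
This gives a 4×6 integer matrix of rank 3; reducing to Smith normal form yields diagonal entries (1,1,1).

∂_2: C_2 → C_1 sends each 2-simplex [p,q,r] to [q,r] − [p,r] + [p,q]. For instance
  ∂PQS = QS − PS + PQ,
  ∂PRS = RS − PS + PR.
The resulting 6×4 matrix has rank 3, and its Smith normal form has invariant factors (1,1,1).

From H_k ≅ ker(∂_k) / im(∂_{k+1}) we obtain:

  H_0: rank C_0 − rank ∂_1 = 4 − 3 = 1, and the invariant factors of ∂_1 are all 1, so H_0 = Z.

H_0 ≅ Z.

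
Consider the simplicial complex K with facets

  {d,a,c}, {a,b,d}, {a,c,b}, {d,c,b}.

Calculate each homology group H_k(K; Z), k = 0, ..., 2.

Order the vertices as a < b < c < d. Listing each simplex with vertices in this order, K has dimension 2 with simplices:

  0-simplices (4): a, b, c, d
  1-simplices (6): ab, ac, ad, bc, bd, cd
  2-simplices (4): abc, abd, acd, bcd

giving chain groups C_0 ≅ Z^4, C_1 ≅ Z^6, C_2 ≅ Z^4.

∂_1: C_1 → C_0 is given by ∂[p,q] = [q] − [p].
The 4×6 boundary matrix has rank 3 and Smith normal form diag(1,1,1).

The boundary map ∂_2: C_2 → C_1 acts by ∂[p,q,r] = [q,r] − [p,r] + [p,q]. For instance
  ∂abc = bc − ac + ab,
  ∂acd = cd − ad + ac.
The 6×4 boundary matrix has rank 3 and Smith normal form diag(1,1,1).

Now H_k = ker ∂_k / im ∂_{k+1}, so:

  H_0: rank C_0 − rank ∂_1 = 4 − 3 = 1, and the invariant factors of ∂_1 are all 1, so H_0 ≅ Z.
  H_1: rank ker ∂_1 − rank ∂_2 = (6 − 3) − 3 = 0, and the invariant factors of ∂_2 are all 1, so H_1 ≅ 0.
  H_2: rank ker ∂_2 − rank ∂_3 = (4 − 3) − 0 = 1, and there is no ∂_3, so H_2 ≅ Z.

H_0 ≅ Z,  H_1 = 0,  H_2 ≅ Z.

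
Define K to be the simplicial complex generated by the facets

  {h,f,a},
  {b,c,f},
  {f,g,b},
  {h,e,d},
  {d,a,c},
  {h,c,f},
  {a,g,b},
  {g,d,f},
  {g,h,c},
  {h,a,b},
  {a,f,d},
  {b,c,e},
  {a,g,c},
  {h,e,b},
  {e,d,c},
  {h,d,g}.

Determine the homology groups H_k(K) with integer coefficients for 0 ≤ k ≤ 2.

Order the vertices as a < b < c < d < e < f < g < h. Listing each simplex with vertices in this order, K has dimension 2 with simplices:

  0-simplices (8): a, b, c, d, e, f, g, h
  1-simplices (24): ab, ac, ad, af, ag, ah, bc, be, bf, bg, bh, cd, ce, cf, cg, ch, de, df, dg, dh, eh, fg, fh, gh
  2-simplices (16): abg, abh, acd, acg, adf, afh, bce, bcf, beh, bfg, cde, cfh, cgh, deh, dfg, dgh

giving chain groups C_0 ≅ Z^8, C_1 ≅ Z^24, C_2 ≅ Z^16.

The boundary map ∂_1: C_1 → C_0 is given by ∂[p,q] = [q] − [p]. For instance
  ∂be = e − b.
As a 8×24 matrix over Z this has rank 7, with invariant factors (1,1,1,1,1,1,1).

The boundary map ∂_2: C_2 → C_1 sends each 2-simplex [p,q,r] to [q,r] − [p,r] + [p,q]. For instance
  ∂acg = cg − ag + ac,
  ∂adf = df − af + ad.
The resulting 24×16 matrix has rank 15, and its Smith normal form has invariant factors (1,1,1,1,1,1,1,1,1,1,1,1,1,1,1).

Computing H_k = (kernel of ∂_k) / (image of ∂_{k+1}):

  H_0: rank C_0 − rank ∂_1 = 8 − 7 = 1, and the invariant factors of ∂_1 are all 1, so H_0 ≅ Z.
  H_1: rank ker ∂_1 − rank ∂_2 = (24 − 7) − 15 = 2, and the invariant factors of ∂_2 are all 1, so H_1 ≅ Z^2.
  H_2: rank ker ∂_2 − rank ∂_3 = (16 − 15) − 0 = 1, and there is no ∂_3, so H_2 ≅ Z.

As a check, the Euler characteristic is 8 − 24 + 16 = 0, which agrees with 1 − 2 + 1 = 0.

H_0 ≅ Z,  H_1 ≅ Z^2,  H_2 ≅ Z.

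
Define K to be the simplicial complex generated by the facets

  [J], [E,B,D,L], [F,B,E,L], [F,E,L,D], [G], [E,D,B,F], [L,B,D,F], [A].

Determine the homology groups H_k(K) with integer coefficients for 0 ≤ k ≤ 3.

Order the vertices as A < B < D < E < F < G < J < L. Listing each simplex with vertices in this order, K has dimension 3 with simplices:

  0-simplices (8): A, B, D, E, F, G, J, L
  1-simplices (10): BD, BE, BF, BL, DE, DF, DL, EF, EL, FL
  2-simplices (10): BDE, BDF, BDL, BEF, BEL, BFL, DEF, DEL, DFL, EFL
  3-simplices (5): BDEF, BDEL, BDFL, BEFL, DEFL

so the chain groups are C_0 ≅ Z^8, C_1 ≅ Z^10, C_2 ≅ Z^10, C_3 ≅ Z^5.

Boundary ∂_1: C_1 → C_0 sends each edge [p,q] (with p < q) to q − p. For instance
  ∂BL = L − B.
This gives a 8×10 integer matrix of rank 4; reducing to Smith normal form yields diagonal entries (1,1,1,1).

∂_2: C_2 → C_1 acts by ∂[p,q,r] = [q,r] − [p,r] + [p,q]. For instance
  ∂BEF = EF − BF + BE,
  ∂DFL = FL − DL + DF.
As a 10×10 matrix over Z this has rank 6, with invariant factors (1,1,1,1,1,1).

∂_3: C_3 → C_2 sends each 3-simplex σ to the alternating sum Σ_i (−1)^i (σ with its i-th vertex removed). For instance
  ∂BEFL = EFL − BFL + BEL − BEF,
  ∂BDFL = DFL − BFL + BDL − BDF.
As a 10×5 matrix over Z this has rank 4, with invariant factors (1,1,1,1).

From H_k ≅ ker(∂_k) / im(∂_{k+1}) we obtain:

  H_0: rank C_0 − rank ∂_1 = 8 − 4 = 4, and the invariant factors of ∂_1 are all 1, so H_0 ≅ Z^4.
  H_1: rank ker ∂_1 − rank ∂_2 = (10 − 4) − 6 = 0, and the invariant factors of ∂_2 are all 1, so H_1 ≅ 0.
  H_2: rank ker ∂_2 − rank ∂_3 = (10 − 6) − 4 = 0, and the invariant factors of ∂_3 are all 1, so H_2 ≅ 0.
  H_3: rank ker ∂_3 − rank ∂_4 = (5 − 4) − 0 = 1, and there is no ∂_4, so H_3 ≅ Z.

H_0 = Z^4,  H_1 = 0,  H_2 = 0,  H_3 = Z.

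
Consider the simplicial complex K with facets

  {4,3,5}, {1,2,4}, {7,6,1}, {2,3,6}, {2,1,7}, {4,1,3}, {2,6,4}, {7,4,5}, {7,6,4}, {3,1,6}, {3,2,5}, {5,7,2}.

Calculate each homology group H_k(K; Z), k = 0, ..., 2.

H_0 ≅ Z,  H_1 ≅ Z_2,  H_2 = 0.

Order the vertices as 1 < 2 < 3 < 4 < 5 < 6 < 7. Listing each simplex with vertices in this order, K has dimension 2 with simplices:

  0-simplices (7): [1], [2], [3], [4], [5], [6], [7]
  1-simplices (18): [1,2], [1,3], [1,4], [1,6], [1,7], [2,3], [2,4], [2,5], [2,6], [2,7], [3,4], [3,5], [3,6], [4,5], [4,6], [4,7], [5,7], [6,7]
  2-simplices (12): [1,2,4], [1,2,7], [1,3,4], [1,3,6], [1,6,7], [2,3,5], [2,3,6], [2,4,6], [2,5,7], [3,4,5], [4,5,7], [4,6,7]

so the chain groups are C_0 ≅ Z^7, C_1 ≅ Z^18, C_2 ≅ Z^12.

Boundary ∂_1: C_1 → C_0 maps an edge to its endpoints' difference, ∂[p,q] = q − p. For instance
  ∂[6,7] = [7] − [6].
The resulting 7×18 matrix has rank 6, and its Smith normal form has invariant factors (1,1,1,1,1,1).

∂_2: C_2 → C_1 sends each 2-simplex [p,q,r] to [q,r] − [p,r] + [p,q]. For instance
  ∂[4,6,7] = [6,7] − [4,7] + [4,6],
  ∂[1,6,7] = [6,7] − [1,7] + [1,6].
The resulting 18×12 matrix has rank 12, and its Smith normal form has invariant factors (1,1,1,1,1,1,1,1,1,1,1,2).

Now H_k = ker ∂_k / im ∂_{k+1}, so:

  H_0: rank C_0 − rank ∂_1 = 7 − 6 = 1, and the invariant factors of ∂_1 are all 1, so H_0 = Z.
  H_1: rank ker ∂_1 − rank ∂_2 = (18 − 6) − 12 = 0, and ∂_2 has invariant factor 2 > 1, so H_1 = Z_2.
  H_2: rank ker ∂_2 − rank ∂_3 = (12 − 12) − 0 = 0, and there is no ∂_3, so H_2 = 0.

(K is a triangulation of the real projective plane RP^2.)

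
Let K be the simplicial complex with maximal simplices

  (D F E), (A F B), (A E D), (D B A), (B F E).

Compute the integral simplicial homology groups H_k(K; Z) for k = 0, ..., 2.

K has 5 vertices, 10 edges, 5 triangles.
rank ∂_0 = 0, rank ∂_1 = 4 ⇒ b_0 = 5 − 0 − 4 = 1; all invariant factors of ∂_1 are 1 so no torsion. So H_0 ≅ Z.
rank ∂_1 = 4, rank ∂_2 = 5 ⇒ b_1 = 10 − 4 − 5 = 1; all invariant factors of ∂_2 are 1 so no torsion. So H_1 ≅ Z.
rank ∂_2 = 5, rank ∂_3 = 0 ⇒ b_2 = 5 − 5 − 0 = 0. So H_2 ≅ 0.

H_0 = Z,  H_1 = Z,  H_2 = 0.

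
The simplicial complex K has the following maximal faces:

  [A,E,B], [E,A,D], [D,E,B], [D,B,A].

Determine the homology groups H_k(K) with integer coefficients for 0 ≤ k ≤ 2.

H_0 ≅ Z,  H_1 = 0,  H_2 ≅ Z.

Order the vertices as A < B < D < E. Listing each simplex with vertices in this order, K has dimension 2 with simplices:

  0-simplices (4): A, B, D, E
  1-simplices (6): AB, AD, AE, BD, BE, DE
  2-simplices (4): ABD, ABE, ADE, BDE

Hence C_0 ≅ Z^4, C_1 ≅ Z^6, C_2 ≅ Z^4.

Boundary ∂_1: C_1 → C_0 is given by ∂[p,q] = [q] − [p].
As a 4×6 matrix over Z this has rank 3, with invariant factors (1,1,1).

Boundary ∂_2: C_2 → C_1 sends each 2-simplex [p,q,r] to [q,r] − [p,r] + [p,q]. For instance
  ∂ABD = BD − AD + AB,
  ∂BDE = DE − BE + BD.
As a 6×4 matrix over Z this has rank 3, with invariant factors (1,1,1).

Reading off H_k = ker ∂_k / im ∂_{k+1}:

  H_0: rank C_0 − rank ∂_1 = 4 − 3 = 1, and the invariant factors of ∂_1 are all 1, so H_0 ≅ Z.
  H_1: rank ker ∂_1 − rank ∂_2 = (6 − 3) − 3 = 0, and the invariant factors of ∂_2 are all 1, so H_1 ≅ 0.
  H_2: rank ker ∂_2 − rank ∂_3 = (4 − 3) − 0 = 1, and there is no ∂_3, so H_2 ≅ Z.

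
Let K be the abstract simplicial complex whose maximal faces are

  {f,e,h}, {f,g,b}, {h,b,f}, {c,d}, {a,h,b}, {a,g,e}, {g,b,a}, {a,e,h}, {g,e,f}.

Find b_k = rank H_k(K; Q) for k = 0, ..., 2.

b_0 = 2, b_1 = 0, b_2 = 1.

Fix the vertex order a < b < c < d < e < f < g < h and write every simplex with vertices in increasing order. Then dim K = 2 and the simplices of K are:

  0-simplices (8): a, b, c, d, e, f, g, h
  1-simplices (13): ab, ae, ag, ah, bf, bg, bh, cd, ef, eg, eh, fg, fh
  2-simplices (8): abg, abh, aeg, aeh, bfg, bfh, efg, efh

Hence C_0 ≅ Z^8, C_1 ≅ Z^13, C_2 ≅ Z^8.

∂_1: C_1 → C_0 maps an edge to its endpoints' difference, ∂[p,q] = q − p. For instance
  ∂bf = f − b.
The resulting 8×13 matrix has rank 6, and its Smith normal form has invariant factors (1,1,1,1,1,1).

∂_2: C_2 → C_1 sends each 2-simplex [p,q,r] to [q,r] − [p,r] + [p,q]. For instance
  ∂abg = bg − ag + ab,
  ∂bfg = fg − bg + bf.
This gives a 13×8 integer matrix of rank 7; reducing to Smith normal form yields diagonal entries (1,1,1,1,1,1,1).

From H_k ≅ ker(∂_k) / im(∂_{k+1}) we obtain:

  H_0: rank C_0 − rank ∂_1 = 8 − 6 = 2, and the invariant factors of ∂_1 are all 1, so H_0 ≅ Z^2.
  H_1: rank ker ∂_1 − rank ∂_2 = (13 − 6) − 7 = 0, and the invariant factors of ∂_2 are all 1, so H_1 ≅ 0.
  H_2: rank ker ∂_2 − rank ∂_3 = (8 − 7) − 0 = 1, and there is no ∂_3, so H_2 ≅ Z.

As a check, the Euler characteristic is 8 − 13 + 8 = 3, which agrees with 2 − 0 + 1 = 3.
(K is a triangulation of the disjoint union of the 1-simplex and the 2-sphere S^2.)

Hence the Betti numbers are b_0 = 2, b_1 = 0, b_2 = 1.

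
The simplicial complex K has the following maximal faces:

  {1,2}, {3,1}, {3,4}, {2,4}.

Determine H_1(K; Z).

H_1 = Z.

Order the vertices as 1 < 2 < 3 < 4. Listing each simplex with vertices in this order, K has dimension 1 with simplices:

  0-simplices (4): [1], [2], [3], [4]
  1-simplices (4): [1,2], [1,3], [2,4], [3,4]

giving chain groups C_0 ≅ Z^4, C_1 ≅ Z^4.

∂_1: C_1 → C_0 is given by ∂[p,q] = [q] − [p].
The 4×4 boundary matrix has rank 3 and Smith normal form diag(1,1,1).

Computing H_k = (kernel of ∂_k) / (image of ∂_{k+1}):

  H_1: rank ker ∂_1 − rank ∂_2 = (4 − 3) − 0 = 1, and there is no ∂_2, so H_1 ≅ Z.

(K is a triangulation of the circle S^1.)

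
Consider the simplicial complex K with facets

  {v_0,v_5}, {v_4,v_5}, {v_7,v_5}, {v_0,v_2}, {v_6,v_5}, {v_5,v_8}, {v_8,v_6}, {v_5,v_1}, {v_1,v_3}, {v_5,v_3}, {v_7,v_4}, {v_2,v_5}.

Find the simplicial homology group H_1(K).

H_1 ≅ Z^4.

Fix the vertex order v_0 < v_1 < v_2 < v_3 < v_4 < v_5 < v_6 < v_7 < v_8 and write every simplex with vertices in increasing order. Then dim K = 1 and the simplices of K are:

  0-simplices (9): [v_0], [v_1], [v_2], [v_3], [v_4], [v_5], [v_6], [v_7], [v_8]
  1-simplices (12): [v_0,v_2], [v_0,v_5], [v_1,v_3], [v_1,v_5], [v_2,v_5], [v_3,v_5], [v_4,v_5], [v_4,v_7], [v_5,v_6], [v_5,v_7], [v_5,v_8], [v_6,v_8]

Hence C_0 ≅ Z^9, C_1 ≅ Z^12.

∂_1: C_1 → C_0 maps an edge to its endpoints' difference, ∂[p,q] = q − p.
The resulting 9×12 matrix has rank 8, and its Smith normal form has invariant factors (1,1,1,1,1,1,1,1).

Now H_k = ker ∂_k / im ∂_{k+1}, so:

  H_1: rank ker ∂_1 − rank ∂_2 = (12 − 8) − 0 = 4, and there is no ∂_2, so H_1 ≅ Z^4.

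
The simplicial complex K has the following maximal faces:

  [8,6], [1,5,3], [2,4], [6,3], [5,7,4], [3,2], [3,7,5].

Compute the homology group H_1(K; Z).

H_1 = Z.

Order the vertices as 1 < 2 < 3 < 4 < 5 < 6 < 7 < 8. Listing each simplex with vertices in this order, K has dimension 2 with simplices:

  0-simplices (8): [1], [2], [3], [4], [5], [6], [7], [8]
  1-simplices (11): [1,3], [1,5], [2,3], [2,4], [3,5], [3,6], [3,7], [4,5], [4,7], [5,7], [6,8]
  2-simplices (3): [1,3,5], [3,5,7], [4,5,7]

Hence C_0 ≅ Z^8, C_1 ≅ Z^11, C_2 ≅ Z^3.

The boundary map ∂_1: C_1 → C_0 maps an edge to its endpoints' difference, ∂[p,q] = q − p. For instance
  ∂[3,5] = [5] − [3].
The 8×11 boundary matrix has rank 7 and Smith normal form diag(1,1,1,1,1,1,1).

Boundary ∂_2: C_2 → C_1 sends each 2-simplex [p,q,r] to [q,r] − [p,r] + [p,q]. For instance
  ∂[3,5,7] = [5,7] − [3,7] + [3,5],
  ∂[1,3,5] = [3,5] − [1,5] + [1,3].
As a 11×3 matrix over Z this has rank 3, with invariant factors (1,1,1).

From H_k ≅ ker(∂_k) / im(∂_{k+1}) we obtain:

  H_1: rank ker ∂_1 − rank ∂_2 = (11 − 7) − 3 = 1, and the invariant factors of ∂_2 are all 1, so H_1 = Z.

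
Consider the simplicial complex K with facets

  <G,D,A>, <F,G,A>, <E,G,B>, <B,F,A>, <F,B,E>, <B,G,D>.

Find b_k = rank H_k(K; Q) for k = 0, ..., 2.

b_0 = 1, b_1 = 1, b_2 = 0.

Fix the vertex order A < B < D < E < F < G and write every simplex with vertices in increasing order. Then dim K = 2 and the simplices of K are:

  0-simplices (6): A, B, D, E, F, G
  1-simplices (12): AB, AD, AF, AG, BD, BE, BF, BG, DG, EF, EG, FG
  2-simplices (6): ABF, ADG, AFG, BDG, BEF, BEG

so the chain groups are C_0 ≅ Z^6, C_1 ≅ Z^12, C_2 ≅ Z^6.

∂_1: C_1 → C_0 maps an edge to its endpoints' difference, ∂[p,q] = q − p.
This gives a 6×12 integer matrix of rank 5; reducing to Smith normal form yields diagonal entries (1,1,1,1,1).

Boundary ∂_2: C_2 → C_1 acts by ∂[p,q,r] = [q,r] − [p,r] + [p,q]. For instance
  ∂AFG = FG − AG + AF,
  ∂ABF = BF − AF + AB.
This gives a 12×6 integer matrix of rank 6; reducing to Smith normal form yields diagonal entries (1,1,1,1,1,1).

Reading off H_k = ker ∂_k / im ∂_{k+1}:

  H_0: rank C_0 − rank ∂_1 = 6 − 5 = 1, and the invariant factors of ∂_1 are all 1, so H_0 = Z.
  H_1: rank ker ∂_1 − rank ∂_2 = (12 − 5) − 6 = 1, and the invariant factors of ∂_2 are all 1, so H_1 = Z.
  H_2: rank ker ∂_2 − rank ∂_3 = (6 − 6) − 0 = 0, and there is no ∂_3, so H_2 = 0.

(K is a triangulation of the cylinder S^1 x I.)

Hence the Betti numbers are b_0 = 1, b_1 = 1, b_2 = 0.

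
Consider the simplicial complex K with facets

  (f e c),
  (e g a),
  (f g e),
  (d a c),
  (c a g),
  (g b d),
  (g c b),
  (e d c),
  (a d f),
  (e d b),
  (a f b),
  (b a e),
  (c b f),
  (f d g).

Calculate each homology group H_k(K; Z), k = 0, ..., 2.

H_0 ≅ Z,  H_1 ≅ Z^2,  H_2 ≅ Z.

Fix the vertex order a < b < c < d < e < f < g and write every simplex with vertices in increasing order. Then dim K = 2 and the simplices of K are:

  0-simplices (7): a, b, c, d, e, f, g
  1-simplices (21): ab, ac, ad, ae, af, ag, bc, bd, be, bf, bg, cd, ce, cf, cg, de, df, dg, ef, eg, fg
  2-simplices (14): abe, abf, acd, acg, adf, aeg, bcf, bcg, bde, bdg, cde, cef, dfg, efg

giving chain groups C_0 ≅ Z^7, C_1 ≅ Z^21, C_2 ≅ Z^14.

∂_1: C_1 → C_0 maps an edge to its endpoints' difference, ∂[p,q] = q − p.
As a 7×21 matrix over Z this has rank 6, with invariant factors (1,1,1,1,1,1).

∂_2: C_2 → C_1 acts by ∂[p,q,r] = [q,r] − [p,r] + [p,q]. For instance
  ∂aeg = eg − ag + ae,
  ∂bdg = dg − bg + bd.
The resulting 21×14 matrix has rank 13, and its Smith normal form has invariant factors (1,1,1,1,1,1,1,1,1,1,1,1,1).

From H_k ≅ ker(∂_k) / im(∂_{k+1}) we obtain:

  H_0: rank C_0 − rank ∂_1 = 7 − 6 = 1, and the invariant factors of ∂_1 are all 1, so H_0 = Z.
  H_1: rank ker ∂_1 − rank ∂_2 = (21 − 6) − 13 = 2, and the invariant factors of ∂_2 are all 1, so H_1 = Z^2.
  H_2: rank ker ∂_2 − rank ∂_3 = (14 − 13) − 0 = 1, and there is no ∂_3, so H_2 = Z.

As a check, the Euler characteristic is 7 − 21 + 14 = 0, which agrees with 1 − 2 + 1 = 0.
(K is a triangulation of the torus T^2.)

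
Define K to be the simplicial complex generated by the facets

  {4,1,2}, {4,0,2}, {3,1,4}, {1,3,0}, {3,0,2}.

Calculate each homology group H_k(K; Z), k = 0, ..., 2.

Order the vertices as 0 < 1 < 2 < 3 < 4. Listing each simplex with vertices in this order, K has dimension 2 with simplices:

  0-simplices (5): [0], [1], [2], [3], [4]
  1-simplices (10): [0,1], [0,2], [0,3], [0,4], [1,2], [1,3], [1,4], [2,3], [2,4], [3,4]
  2-simplices (5): [0,1,3], [0,2,3], [0,2,4], [1,2,4], [1,3,4]

so the chain groups are C_0 ≅ Z^5, C_1 ≅ Z^10, C_2 ≅ Z^5.

∂_1: C_1 → C_0 is given by ∂[p,q] = [q] − [p]. For instance
  ∂[2,3] = [3] − [2].
The resulting 5×10 matrix has rank 4, and its Smith normal form has invariant factors (1,1,1,1).

Boundary ∂_2: C_2 → C_1 sends each 2-simplex [p,q,r] to [q,r] − [p,r] + [p,q]. For instance
  ∂[0,2,3] = [2,3] − [0,3] + [0,2],
  ∂[1,2,4] = [2,4] − [1,4] + [1,2].
This gives a 10×5 integer matrix of rank 5; reducing to Smith normal form yields diagonal entries (1,1,1,1,1).

Reading off H_k = ker ∂_k / im ∂_{k+1}:

  H_0: rank C_0 − rank ∂_1 = 5 − 4 = 1, and the invariant factors of ∂_1 are all 1, so H_0 = Z.
  H_1: rank ker ∂_1 − rank ∂_2 = (10 − 4) − 5 = 1, and the invariant factors of ∂_2 are all 1, so H_1 = Z.
  H_2: rank ker ∂_2 − rank ∂_3 = (5 − 5) − 0 = 0, and there is no ∂_3, so H_2 = 0.

H_0 = Z,  H_1 = Z,  H_2 = 0.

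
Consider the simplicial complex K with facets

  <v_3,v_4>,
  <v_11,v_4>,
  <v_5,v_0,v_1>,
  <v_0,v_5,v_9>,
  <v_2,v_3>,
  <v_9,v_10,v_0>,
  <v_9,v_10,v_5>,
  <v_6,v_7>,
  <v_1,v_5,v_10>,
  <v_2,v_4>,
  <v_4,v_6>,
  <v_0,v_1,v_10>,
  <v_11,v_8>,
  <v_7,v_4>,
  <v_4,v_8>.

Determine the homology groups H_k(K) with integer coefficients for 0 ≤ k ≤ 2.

We work with the vertex ordering v_0 < v_1 < v_2 < v_3 < v_4 < v_5 < v_6 < v_7 < v_8 < v_9 < v_10 < v_11. The simplices of K, each written with vertices in increasing order, are:

  0-simplices (12): [v_0], [v_1], [v_2], [v_3], [v_4], [v_5], [v_6], [v_7], [v_8], [v_9], [v_10], [v_11]
  1-simplices (18): (18 of them)
  2-simplices (6): [v_0,v_1,v_5], [v_0,v_1,v_10], [v_0,v_5,v_9], [v_0,v_9,v_10], [v_1,v_5,v_10], [v_5,v_9,v_10]

giving chain groups C_0 ≅ Z^12, C_1 ≅ Z^18, C_2 ≅ Z^6.

Boundary ∂_1: C_1 → C_0 maps an edge to its endpoints' difference, ∂[p,q] = q − p. For instance
  ∂[v_4,v_8] = [v_8] − [v_4].
As a 12×18 matrix over Z this has rank 10, with invariant factors (1,1,1,1,1,1,1,1,1,1).

Boundary ∂_2: C_2 → C_1 maps a triangle to the signed sum of its edges. For instance
  ∂[v_0,v_1,v_5] = [v_1,v_5] − [v_0,v_5] + [v_0,v_1],
  ∂[v_0,v_1,v_10] = [v_1,v_10] − [v_0,v_10] + [v_0,v_1].
This gives a 18×6 integer matrix of rank 5; reducing to Smith normal form yields diagonal entries (1,1,1,1,1).

From H_k ≅ ker(∂_k) / im(∂_{k+1}) we obtain:

  H_0: rank C_0 − rank ∂_1 = 12 − 10 = 2, and the invariant factors of ∂_1 are all 1, so H_0 = Z^2.
  H_1: rank ker ∂_1 − rank ∂_2 = (18 − 10) − 5 = 3, and the invariant factors of ∂_2 are all 1, so H_1 = Z^3.
  H_2: rank ker ∂_2 − rank ∂_3 = (6 − 5) − 0 = 1, and there is no ∂_3, so H_2 = Z.

H_0 = Z^2,  H_1 = Z^3,  H_2 = Z.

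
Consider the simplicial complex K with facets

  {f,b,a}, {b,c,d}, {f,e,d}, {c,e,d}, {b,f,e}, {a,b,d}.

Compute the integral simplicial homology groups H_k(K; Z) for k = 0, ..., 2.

H_0 ≅ Z,  H_1 ≅ Z,  H_2 = 0.

Take the total order a < b < c < d < e < f on the vertex set. Then K (dimension 2) consists of the simplices:

  0-simplices (6): a, b, c, d, e, f
  1-simplices (12): ab, ad, af, bc, bd, be, bf, cd, ce, de, df, ef
  2-simplices (6): abd, abf, bcd, bef, cde, def

so the chain groups are C_0 ≅ Z^6, C_1 ≅ Z^12, C_2 ≅ Z^6.

Boundary ∂_1: C_1 → C_0 sends each edge [p,q] (with p < q) to q − p. For instance
  ∂bf = f − b.
The resulting 6×12 matrix has rank 5, and its Smith normal form has invariant factors (1,1,1,1,1).

The boundary map ∂_2: C_2 → C_1 maps a triangle to the signed sum of its edges. For instance
  ∂bef = ef − bf + be,
  ∂cde = de − ce + cd.
The 12×6 boundary matrix has rank 6 and Smith normal form diag(1,1,1,1,1,1).

From H_k ≅ ker(∂_k) / im(∂_{k+1}) we obtain:

  H_0: rank C_0 − rank ∂_1 = 6 − 5 = 1, and the invariant factors of ∂_1 are all 1, so H_0 ≅ Z.
  H_1: rank ker ∂_1 − rank ∂_2 = (12 − 5) − 6 = 1, and the invariant factors of ∂_2 are all 1, so H_1 ≅ Z.
  H_2: rank ker ∂_2 − rank ∂_3 = (6 − 6) − 0 = 0, and there is no ∂_3, so H_2 ≅ 0.

(K is a triangulation of the cylinder S^1 x I.)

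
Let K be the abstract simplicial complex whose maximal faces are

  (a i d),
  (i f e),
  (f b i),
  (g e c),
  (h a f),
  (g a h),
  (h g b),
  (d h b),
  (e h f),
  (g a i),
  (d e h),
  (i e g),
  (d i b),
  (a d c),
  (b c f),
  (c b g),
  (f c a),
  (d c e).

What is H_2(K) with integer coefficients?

Fix the vertex order a < b < c < d < e < f < g < h < i and write every simplex with vertices in increasing order. Then dim K = 2 and the simplices of K are:

  0-simplices (9): a, b, c, d, e, f, g, h, i
  1-simplices (27): ac, ad, af, ag, ah, ai, bc, bd, bf, bg, bh, bi, cd, ce, cf, cg, de, dh, di, ef, eg, eh, ei, fh, fi, gh, gi
  2-simplices (18): acd, acf, adi, afh, agh, agi, bcf, bcg, bdh, bdi, bfi, bgh, cde, ceg, deh, efh, efi, egi

giving chain groups C_0 ≅ Z^9, C_1 ≅ Z^27, C_2 ≅ Z^18.

The boundary map ∂_1: C_1 → C_0 is given by ∂[p,q] = [q] − [p]. For instance
  ∂ah = h − a.
The resulting 9×27 matrix has rank 8, and its Smith normal form has invariant factors (1,1,1,1,1,1,1,1).

Boundary ∂_2: C_2 → C_1 sends each 2-simplex [p,q,r] to [q,r] − [p,r] + [p,q]. For instance
  ∂ceg = eg − cg + ce,
  ∂acf = cf − af + ac.
The resulting 27×18 matrix has rank 17, and its Smith normal form has invariant factors (1,1,1,1,1,1,1,1,1,1,1,1,1,1,1,1,1).

Reading off H_k = ker ∂_k / im ∂_{k+1}:

  H_2: rank ker ∂_2 − rank ∂_3 = (18 − 17) − 0 = 1, and there is no ∂_3, so H_2 ≅ Z.

H_2 = Z.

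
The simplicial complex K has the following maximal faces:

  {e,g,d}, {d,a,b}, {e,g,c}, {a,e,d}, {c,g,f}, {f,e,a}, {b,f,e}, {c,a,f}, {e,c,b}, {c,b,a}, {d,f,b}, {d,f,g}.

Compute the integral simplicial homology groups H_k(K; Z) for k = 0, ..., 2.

We work with the vertex ordering a < b < c < d < e < f < g. The simplices of K, each written with vertices in increasing order, are:

  0-simplices (7): a, b, c, d, e, f, g
  1-simplices (18): ab, ac, ad, ae, af, bc, bd, be, bf, ce, cf, cg, de, df, dg, ef, eg, fg
  2-simplices (12): abc, abd, acf, ade, aef, bce, bdf, bef, ceg, cfg, deg, dfg

giving chain groups C_0 ≅ Z^7, C_1 ≅ Z^18, C_2 ≅ Z^12.

The boundary map ∂_1: C_1 → C_0 sends each edge [p,q] (with p < q) to q − p. For instance
  ∂de = e − d.
This gives a 7×18 integer matrix of rank 6; reducing to Smith normal form yields diagonal entries (1,1,1,1,1,1).

∂_2: C_2 → C_1 acts by ∂[p,q,r] = [q,r] − [p,r] + [p,q]. For instance
  ∂bdf = df − bf + bd,
  ∂abc = bc − ac + ab.
As a 18×12 matrix over Z this has rank 12, with invariant factors (1,1,1,1,1,1,1,1,1,1,1,2).

Now H_k = ker ∂_k / im ∂_{k+1}, so:

  H_0: rank C_0 − rank ∂_1 = 7 − 6 = 1, and the invariant factors of ∂_1 are all 1, so H_0 = Z.
  H_1: rank ker ∂_1 − rank ∂_2 = (18 − 6) − 12 = 0, and ∂_2 has invariant factor 2 > 1, so H_1 = Z/2.
  H_2: rank ker ∂_2 − rank ∂_3 = (12 − 12) − 0 = 0, and there is no ∂_3, so H_2 = 0.

H_0 ≅ Z,  H_1 ≅ Z/2,  H_2 = 0.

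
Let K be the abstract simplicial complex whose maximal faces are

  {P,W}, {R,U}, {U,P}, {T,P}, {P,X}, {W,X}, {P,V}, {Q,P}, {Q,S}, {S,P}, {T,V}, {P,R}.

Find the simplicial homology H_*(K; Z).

Order the vertices as P < Q < R < S < T < U < V < W < X. Listing each simplex with vertices in this order, K has dimension 1 with simplices:

  0-simplices (9): P, Q, R, S, T, U, V, W, X
  1-simplices (12): PQ, PR, PS, PT, PU, PV, PW, PX, QS, RU, TV, WX

Hence C_0 ≅ Z^9, C_1 ≅ Z^12.

∂_1: C_1 → C_0 maps an edge to its endpoints' difference, ∂[p,q] = q − p.
This gives a 9×12 integer matrix of rank 8; reducing to Smith normal form yields diagonal entries (1,1,1,1,1,1,1,1).

Computing H_k = (kernel of ∂_k) / (image of ∂_{k+1}):

  H_0: rank C_0 − rank ∂_1 = 9 − 8 = 1, and the invariant factors of ∂_1 are all 1, so H_0 = Z.
  H_1: rank ker ∂_1 − rank ∂_2 = (12 − 8) − 0 = 4, and there is no ∂_2, so H_1 = Z^4.

As a check, the Euler characteristic is 9 − 12 = -3, which agrees with 1 − 4 = -3.
(K is a triangulation of a wedge of 4 circles.)

H_0 ≅ Z,  H_1 ≅ Z^4.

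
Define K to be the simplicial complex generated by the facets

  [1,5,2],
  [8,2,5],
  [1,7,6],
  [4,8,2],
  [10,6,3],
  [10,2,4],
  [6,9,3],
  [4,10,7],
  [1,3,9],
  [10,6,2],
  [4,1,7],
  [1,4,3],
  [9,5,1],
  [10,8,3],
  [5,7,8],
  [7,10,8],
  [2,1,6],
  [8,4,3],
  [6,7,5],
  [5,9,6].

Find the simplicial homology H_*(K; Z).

Fix the vertex order 1 < 2 < 3 < 4 < 5 < 6 < 7 < 8 < 9 < 10 and write every simplex with vertices in increasing order. Then dim K = 2 and the simplices of K are:

  0-simplices (10): [1], [2], [3], [4], [5], [6], [7], [8], [9], [10]
  1-simplices (30): (30 of them)
  2-simplices (20): (20 of them)

Hence C_0 ≅ Z^10, C_1 ≅ Z^30, C_2 ≅ Z^20.

The boundary map ∂_1: C_1 → C_0 maps an edge to its endpoints' difference, ∂[p,q] = q − p. For instance
  ∂[5,7] = [7] − [5].
This gives a 10×30 integer matrix of rank 9; reducing to Smith normal form yields diagonal entries (1,1,1,1,1,1,1,1,1).

The boundary map ∂_2: C_2 → C_1 sends each 2-simplex [p,q,r] to [q,r] − [p,r] + [p,q]. For instance
  ∂[2,4,10] = [4,10] − [2,10] + [2,4],
  ∂[2,6,10] = [6,10] − [2,10] + [2,6].
As a 30×20 matrix over Z this has rank 20, with invariant factors (1,1,1,1,1,1,1,1,1,1,1,1,1,1,1,1,1,1,1,2).

Reading off H_k = ker ∂_k / im ∂_{k+1}:

  H_0: rank C_0 − rank ∂_1 = 10 − 9 = 1, and the invariant factors of ∂_1 are all 1, so H_0 = Z.
  H_1: rank ker ∂_1 − rank ∂_2 = (30 − 9) − 20 = 1, and ∂_2 has invariant factor 2 > 1, so H_1 = Z × Z/2.
  H_2: rank ker ∂_2 − rank ∂_3 = (20 − 20) − 0 = 0, and there is no ∂_3, so H_2 = 0.

(K is a triangulation of the Klein bottle.)

H_0 ≅ Z,  H_1 ≅ Z × Z/2,  H_2 = 0.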